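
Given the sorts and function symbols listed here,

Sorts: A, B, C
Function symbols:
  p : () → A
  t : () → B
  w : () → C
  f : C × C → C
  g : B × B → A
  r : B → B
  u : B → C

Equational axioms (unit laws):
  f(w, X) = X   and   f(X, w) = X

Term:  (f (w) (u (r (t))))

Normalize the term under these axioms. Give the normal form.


normal form = (u (r (t)))

1. (f (w) (u (r (t))))  →  (u (r (t)))


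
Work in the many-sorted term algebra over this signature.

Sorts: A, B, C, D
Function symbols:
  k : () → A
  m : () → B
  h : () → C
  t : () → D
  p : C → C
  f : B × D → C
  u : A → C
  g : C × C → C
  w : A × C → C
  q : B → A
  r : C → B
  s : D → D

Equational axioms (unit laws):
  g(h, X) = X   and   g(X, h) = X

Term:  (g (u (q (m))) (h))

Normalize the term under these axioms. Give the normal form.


normal form = (u (q (m)))

1. (g (u (q (m))) (h))  →  (u (q (m)))


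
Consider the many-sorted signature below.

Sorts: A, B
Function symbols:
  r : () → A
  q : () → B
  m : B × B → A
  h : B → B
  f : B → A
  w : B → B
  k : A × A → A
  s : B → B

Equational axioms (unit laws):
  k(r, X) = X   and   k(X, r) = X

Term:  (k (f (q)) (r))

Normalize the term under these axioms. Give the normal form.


1. (k (f (q)) (r))  →  (f (q))

normal form = (f (q))


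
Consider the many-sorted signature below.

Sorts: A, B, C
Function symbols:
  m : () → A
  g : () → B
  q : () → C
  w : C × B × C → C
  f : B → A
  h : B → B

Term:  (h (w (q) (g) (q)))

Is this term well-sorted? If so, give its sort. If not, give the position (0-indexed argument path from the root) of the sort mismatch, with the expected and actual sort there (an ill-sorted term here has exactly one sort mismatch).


ill-sorted at position [0]: expected B, got C

    (q) : C
    (g) : B
    (q) : C
  (w (q) (g) (q)) : C
(h (w (q) (g) (q))) : ✗ arg 0 at [0] has sort C, expected B


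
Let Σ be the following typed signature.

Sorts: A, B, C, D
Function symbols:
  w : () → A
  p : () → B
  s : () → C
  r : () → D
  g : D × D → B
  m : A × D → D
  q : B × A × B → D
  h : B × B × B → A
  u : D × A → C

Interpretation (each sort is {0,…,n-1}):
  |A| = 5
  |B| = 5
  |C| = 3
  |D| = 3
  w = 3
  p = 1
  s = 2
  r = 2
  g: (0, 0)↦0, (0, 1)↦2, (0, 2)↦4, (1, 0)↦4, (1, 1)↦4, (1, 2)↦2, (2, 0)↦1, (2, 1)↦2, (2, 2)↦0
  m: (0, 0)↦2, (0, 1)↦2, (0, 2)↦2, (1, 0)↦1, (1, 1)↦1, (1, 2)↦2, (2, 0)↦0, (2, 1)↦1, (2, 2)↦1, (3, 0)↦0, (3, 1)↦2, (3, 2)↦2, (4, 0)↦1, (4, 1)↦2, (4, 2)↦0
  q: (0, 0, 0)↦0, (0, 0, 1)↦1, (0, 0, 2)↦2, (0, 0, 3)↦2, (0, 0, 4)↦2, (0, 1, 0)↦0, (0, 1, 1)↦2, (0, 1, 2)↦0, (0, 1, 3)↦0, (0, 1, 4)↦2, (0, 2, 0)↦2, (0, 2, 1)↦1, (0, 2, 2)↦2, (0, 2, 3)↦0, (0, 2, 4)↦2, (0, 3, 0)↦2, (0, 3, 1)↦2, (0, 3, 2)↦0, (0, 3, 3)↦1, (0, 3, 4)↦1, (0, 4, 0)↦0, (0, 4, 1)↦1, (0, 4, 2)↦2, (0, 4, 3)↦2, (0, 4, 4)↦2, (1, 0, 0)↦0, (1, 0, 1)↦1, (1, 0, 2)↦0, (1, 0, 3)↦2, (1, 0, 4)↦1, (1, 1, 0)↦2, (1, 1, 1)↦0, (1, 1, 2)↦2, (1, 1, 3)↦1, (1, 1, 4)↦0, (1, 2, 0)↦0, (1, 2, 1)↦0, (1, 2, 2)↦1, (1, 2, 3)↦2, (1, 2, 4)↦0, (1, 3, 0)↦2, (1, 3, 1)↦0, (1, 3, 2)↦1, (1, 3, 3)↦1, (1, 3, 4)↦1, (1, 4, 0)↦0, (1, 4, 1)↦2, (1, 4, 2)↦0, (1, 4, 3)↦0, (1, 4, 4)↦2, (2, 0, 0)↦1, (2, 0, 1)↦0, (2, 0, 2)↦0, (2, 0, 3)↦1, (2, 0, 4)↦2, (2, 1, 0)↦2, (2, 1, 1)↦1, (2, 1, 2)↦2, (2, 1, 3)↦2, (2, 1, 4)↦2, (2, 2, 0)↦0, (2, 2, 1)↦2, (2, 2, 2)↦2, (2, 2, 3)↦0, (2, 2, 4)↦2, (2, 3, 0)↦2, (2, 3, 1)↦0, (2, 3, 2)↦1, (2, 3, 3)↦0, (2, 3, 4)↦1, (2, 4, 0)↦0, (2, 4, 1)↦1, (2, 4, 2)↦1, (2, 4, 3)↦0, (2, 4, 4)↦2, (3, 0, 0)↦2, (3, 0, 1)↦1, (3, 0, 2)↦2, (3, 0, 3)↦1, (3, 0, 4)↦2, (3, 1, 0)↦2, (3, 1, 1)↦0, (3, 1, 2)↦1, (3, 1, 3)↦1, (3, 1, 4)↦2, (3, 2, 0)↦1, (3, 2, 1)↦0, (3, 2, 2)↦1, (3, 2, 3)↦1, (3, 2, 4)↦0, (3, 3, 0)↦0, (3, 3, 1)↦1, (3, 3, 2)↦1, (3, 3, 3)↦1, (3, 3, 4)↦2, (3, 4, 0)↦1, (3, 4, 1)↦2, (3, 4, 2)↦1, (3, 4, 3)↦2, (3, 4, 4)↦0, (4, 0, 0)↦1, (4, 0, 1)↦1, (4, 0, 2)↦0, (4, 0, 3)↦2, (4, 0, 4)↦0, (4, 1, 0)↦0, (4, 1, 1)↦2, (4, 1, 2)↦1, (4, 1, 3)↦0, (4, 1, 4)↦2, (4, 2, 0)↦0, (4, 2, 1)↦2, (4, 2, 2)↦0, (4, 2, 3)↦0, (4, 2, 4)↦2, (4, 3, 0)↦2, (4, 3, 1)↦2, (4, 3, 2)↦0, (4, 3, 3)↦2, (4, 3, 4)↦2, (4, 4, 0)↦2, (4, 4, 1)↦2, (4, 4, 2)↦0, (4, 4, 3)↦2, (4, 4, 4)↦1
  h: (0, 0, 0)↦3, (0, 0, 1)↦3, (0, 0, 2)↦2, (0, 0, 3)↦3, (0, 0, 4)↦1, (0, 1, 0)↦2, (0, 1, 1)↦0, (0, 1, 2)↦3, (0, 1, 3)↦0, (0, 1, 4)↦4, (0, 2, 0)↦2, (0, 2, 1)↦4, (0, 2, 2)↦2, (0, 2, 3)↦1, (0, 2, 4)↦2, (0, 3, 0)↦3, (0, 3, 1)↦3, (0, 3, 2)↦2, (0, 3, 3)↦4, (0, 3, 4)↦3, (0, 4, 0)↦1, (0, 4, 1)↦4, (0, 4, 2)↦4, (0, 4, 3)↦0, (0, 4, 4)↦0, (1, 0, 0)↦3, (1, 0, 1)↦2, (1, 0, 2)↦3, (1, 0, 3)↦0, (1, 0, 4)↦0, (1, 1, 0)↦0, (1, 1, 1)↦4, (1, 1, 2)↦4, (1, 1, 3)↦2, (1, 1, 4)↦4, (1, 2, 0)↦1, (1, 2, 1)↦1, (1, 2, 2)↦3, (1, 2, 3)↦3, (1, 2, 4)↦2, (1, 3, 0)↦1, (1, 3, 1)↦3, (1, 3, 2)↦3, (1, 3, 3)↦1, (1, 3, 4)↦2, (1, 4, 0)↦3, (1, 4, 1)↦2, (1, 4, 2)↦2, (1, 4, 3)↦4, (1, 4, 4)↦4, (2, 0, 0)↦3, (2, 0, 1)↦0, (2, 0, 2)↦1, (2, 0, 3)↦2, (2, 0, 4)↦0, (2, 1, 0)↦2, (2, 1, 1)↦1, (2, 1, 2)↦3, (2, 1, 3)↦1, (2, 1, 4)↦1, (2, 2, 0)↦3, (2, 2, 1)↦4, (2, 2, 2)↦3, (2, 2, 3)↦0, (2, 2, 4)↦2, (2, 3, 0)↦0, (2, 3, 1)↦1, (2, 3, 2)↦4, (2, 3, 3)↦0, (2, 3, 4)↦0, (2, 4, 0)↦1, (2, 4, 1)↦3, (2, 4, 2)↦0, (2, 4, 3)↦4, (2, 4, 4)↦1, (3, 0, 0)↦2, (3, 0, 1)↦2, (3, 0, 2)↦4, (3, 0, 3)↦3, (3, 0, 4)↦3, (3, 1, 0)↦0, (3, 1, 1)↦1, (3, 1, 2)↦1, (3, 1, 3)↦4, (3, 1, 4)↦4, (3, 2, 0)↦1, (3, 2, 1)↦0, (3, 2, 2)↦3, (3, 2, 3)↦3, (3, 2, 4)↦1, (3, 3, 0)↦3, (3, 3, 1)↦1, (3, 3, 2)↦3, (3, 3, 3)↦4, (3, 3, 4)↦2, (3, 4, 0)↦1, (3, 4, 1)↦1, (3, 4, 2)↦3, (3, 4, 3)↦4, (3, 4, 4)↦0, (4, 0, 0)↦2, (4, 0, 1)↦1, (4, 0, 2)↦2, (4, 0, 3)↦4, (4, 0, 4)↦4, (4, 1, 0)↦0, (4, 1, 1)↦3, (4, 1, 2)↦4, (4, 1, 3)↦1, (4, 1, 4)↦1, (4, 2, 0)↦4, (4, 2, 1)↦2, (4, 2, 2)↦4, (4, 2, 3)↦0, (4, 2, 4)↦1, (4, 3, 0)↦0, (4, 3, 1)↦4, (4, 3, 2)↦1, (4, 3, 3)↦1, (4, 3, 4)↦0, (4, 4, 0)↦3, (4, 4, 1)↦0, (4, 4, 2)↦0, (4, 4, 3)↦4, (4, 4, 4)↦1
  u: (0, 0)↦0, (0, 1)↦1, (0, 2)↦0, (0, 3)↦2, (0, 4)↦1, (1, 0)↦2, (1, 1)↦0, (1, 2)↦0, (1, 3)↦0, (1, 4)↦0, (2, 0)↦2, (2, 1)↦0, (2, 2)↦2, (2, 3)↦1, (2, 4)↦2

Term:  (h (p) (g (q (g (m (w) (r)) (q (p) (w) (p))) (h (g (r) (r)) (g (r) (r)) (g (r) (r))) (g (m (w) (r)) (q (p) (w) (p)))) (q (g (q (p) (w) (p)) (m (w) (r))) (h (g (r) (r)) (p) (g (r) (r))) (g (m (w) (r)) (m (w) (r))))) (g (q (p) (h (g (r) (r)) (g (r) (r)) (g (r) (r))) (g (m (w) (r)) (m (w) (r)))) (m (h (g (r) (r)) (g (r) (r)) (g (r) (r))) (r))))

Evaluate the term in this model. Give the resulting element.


value = 3

  p = 1
  w = 3
  r = 2
  (m (w) (r)) = m(3, 2) = 2
  p = 1
  w = 3
  p = 1
  (q (p) (w) (p)) = q(1, 3, 1) = 0
  (g (m (w) (r)) (q (p) (w) (p))) = g(2, 0) = 1
  r = 2
  r = 2
  (g (r) (r)) = g(2, 2) = 0
  r = 2
  r = 2
  (g (r) (r)) = g(2, 2) = 0
  r = 2
  r = 2
  (g (r) (r)) = g(2, 2) = 0
  (h (g (r) (r)) (g (r) (r)) (g (r) (r))) = h(0, 0, 0) = 3
  w = 3
  r = 2
  (m (w) (r)) = m(3, 2) = 2
  p = 1
  w = 3
  p = 1
  (q (p) (w) (p)) = q(1, 3, 1) = 0
  (g (m (w) (r)) (q (p) (w) (p))) = g(2, 0) = 1
  (q (g (m (w) (r)) (q (p) (w) (p))) (h (g (r) (r)) (g (r) (r)) (g (r) (r))) (g (m (w) (r)) (q (p) (w) (p)))) = q(1, 3, 1) = 0
  p = 1
  w = 3
  p = 1
  (q (p) (w) (p)) = q(1, 3, 1) = 0
  w = 3
  r = 2
  (m (w) (r)) = m(3, 2) = 2
  (g (q (p) (w) (p)) (m (w) (r))) = g(0, 2) = 4
  r = 2
  r = 2
  (g (r) (r)) = g(2, 2) = 0
  p = 1
  r = 2
  r = 2
  (g (r) (r)) = g(2, 2) = 0
  (h (g (r) (r)) (p) (g (r) (r))) = h(0, 1, 0) = 2
  w = 3
  r = 2
  (m (w) (r)) = m(3, 2) = 2
  w = 3
  r = 2
  (m (w) (r)) = m(3, 2) = 2
  (g (m (w) (r)) (m (w) (r))) = g(2, 2) = 0
  (q (g (q (p) (w) (p)) (m (w) (r))) (h (g (r) (r)) (p) (g (r) (r))) (g (m (w) (r)) (m (w) (r)))) = q(4, 2, 0) = 0
  (g (q (g (m (w) (r)) (q (p) (w) (p))) (h (g (r) (r)) (g (r) (r)) (g (r) (r))) (g (m (w) (r)) (q (p) (w) (p)))) (q (g (q (p) (w) (p)) (m (w) (r))) (h (g (r) (r)) (p) (g (r) (r))) (g (m (w) (r)) (m (w) (r))))) = g(0, 0) = 0
  p = 1
  r = 2
  r = 2
  (g (r) (r)) = g(2, 2) = 0
  r = 2
  r = 2
  (g (r) (r)) = g(2, 2) = 0
  r = 2
  r = 2
  (g (r) (r)) = g(2, 2) = 0
  (h (g (r) (r)) (g (r) (r)) (g (r) (r))) = h(0, 0, 0) = 3
  w = 3
  r = 2
  (m (w) (r)) = m(3, 2) = 2
  w = 3
  r = 2
  (m (w) (r)) = m(3, 2) = 2
  (g (m (w) (r)) (m (w) (r))) = g(2, 2) = 0
  (q (p) (h (g (r) (r)) (g (r) (r)) (g (r) (r))) (g (m (w) (r)) (m (w) (r)))) = q(1, 3, 0) = 2
  r = 2
  r = 2
  (g (r) (r)) = g(2, 2) = 0
  r = 2
  r = 2
  (g (r) (r)) = g(2, 2) = 0
  r = 2
  r = 2
  (g (r) (r)) = g(2, 2) = 0
  (h (g (r) (r)) (g (r) (r)) (g (r) (r))) = h(0, 0, 0) = 3
  r = 2
  (m (h (g (r) (r)) (g (r) (r)) (g (r) (r))) (r)) = m(3, 2) = 2
  (g (q (p) (h (g (r) (r)) (g (r) (r)) (g (r) (r))) (g (m (w) (r)) (m (w) (r)))) (m (h (g (r) (r)) (g (r) (r)) (g (r) (r))) (r))) = g(2, 2) = 0
  (h (p) (g (q (g (m (w) (r)) (q (p) (w) (p))) (h (g (r) (r)) (g (r) (r)) (g (r) (r))) (g (m (w) (r)) (q (p) (w) (p)))) (q (g (q (p) (w) (p)) (m (w) (r))) (h (g (r) (r)) (p) (g (r) (r))) (g (m (w) (r)) (m (w) (r))))) (g (q (p) (h (g (r) (r)) (g (r) (r)) (g (r) (r))) (g (m (w) (r)) (m (w) (r)))) (m (h (g (r) (r)) (g (r) (r)) (g (r) (r))) (r)))) = h(1, 0, 0) = 3


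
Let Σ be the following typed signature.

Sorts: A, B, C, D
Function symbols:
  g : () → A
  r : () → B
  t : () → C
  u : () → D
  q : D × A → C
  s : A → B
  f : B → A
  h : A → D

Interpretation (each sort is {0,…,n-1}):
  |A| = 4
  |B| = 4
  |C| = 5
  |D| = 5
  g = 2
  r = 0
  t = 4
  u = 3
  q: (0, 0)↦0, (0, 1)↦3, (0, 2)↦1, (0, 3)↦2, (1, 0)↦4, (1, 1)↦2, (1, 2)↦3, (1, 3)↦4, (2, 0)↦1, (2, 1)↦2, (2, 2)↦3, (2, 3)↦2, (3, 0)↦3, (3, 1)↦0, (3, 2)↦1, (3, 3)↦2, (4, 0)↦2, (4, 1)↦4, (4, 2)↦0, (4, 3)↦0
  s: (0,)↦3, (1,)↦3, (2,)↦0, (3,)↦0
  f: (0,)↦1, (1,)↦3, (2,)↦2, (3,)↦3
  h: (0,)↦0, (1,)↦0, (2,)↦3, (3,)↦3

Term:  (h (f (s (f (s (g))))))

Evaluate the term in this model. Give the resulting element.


  g = 2
  (s (g)) = s(2,) = 0
  (f (s (g))) = f(0,) = 1
  (s (f (s (g)))) = s(1,) = 3
  (f (s (f (s (g))))) = f(3,) = 3
  (h (f (s (f (s (g)))))) = h(3,) = 3

value = 3


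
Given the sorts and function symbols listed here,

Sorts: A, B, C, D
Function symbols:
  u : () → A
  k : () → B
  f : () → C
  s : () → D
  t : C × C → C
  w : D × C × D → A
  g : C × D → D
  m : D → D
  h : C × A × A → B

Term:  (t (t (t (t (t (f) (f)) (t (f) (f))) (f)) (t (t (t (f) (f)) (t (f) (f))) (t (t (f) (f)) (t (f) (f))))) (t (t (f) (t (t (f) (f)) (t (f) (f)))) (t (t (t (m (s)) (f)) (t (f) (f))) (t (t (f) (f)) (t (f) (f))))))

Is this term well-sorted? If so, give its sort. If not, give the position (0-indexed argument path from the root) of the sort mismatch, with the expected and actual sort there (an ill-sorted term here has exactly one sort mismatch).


          (f) : C
          (f) : C
        (t (f) (f)) : C
          (f) : C
          (f) : C
        (t (f) (f)) : C
      (t (t (f) (f)) (t (f) (f))) : C
      (f) : C
    (t (t (t (f) (f)) (t (f) (f))) (f)) : C
          (f) : C
          (f) : C
        (t (f) (f)) : C
          (f) : C
          (f) : C
        (t (f) (f)) : C
      (t (t (f) (f)) (t (f) (f))) : C
          (f) : C
          (f) : C
        (t (f) (f)) : C
          (f) : C
          (f) : C
        (t (f) (f)) : C
      (t (t (f) (f)) (t (f) (f))) : C
    (t (t (t (f) (f)) (t (f) (f))) (t (t (f) (f)) (t (f) (f)))) : C
  (t (t (t (t (f) (f)) (t (f) (f))) (f)) (t (t (t (f) (f)) (t (f) (f))) (t (t (f) (f)) (t (f) (f))))) : C
      (f) : C
          (f) : C
          (f) : C
        (t (f) (f)) : C
          (f) : C
          (f) : C
        (t (f) (f)) : C
      (t (t (f) (f)) (t (f) (f))) : C
    (t (f) (t (t (f) (f)) (t (f) (f)))) : C
            (s) : D
          (m (s)) : D
          (f) : C
        (t (m (s)) (f)) : ✗ arg 0 at [1, 1, 0, 0, 0] has sort D, expected C
          (f) : C
          (f) : C
        (t (f) (f)) : C
          (f) : C
          (f) : C
        (t (f) (f)) : C
          (f) : C
          (f) : C
        (t (f) (f)) : C
      (t (t (f) (f)) (t (f) (f))) : C

ill-sorted at position [1, 1, 0, 0, 0]: expected C, got D


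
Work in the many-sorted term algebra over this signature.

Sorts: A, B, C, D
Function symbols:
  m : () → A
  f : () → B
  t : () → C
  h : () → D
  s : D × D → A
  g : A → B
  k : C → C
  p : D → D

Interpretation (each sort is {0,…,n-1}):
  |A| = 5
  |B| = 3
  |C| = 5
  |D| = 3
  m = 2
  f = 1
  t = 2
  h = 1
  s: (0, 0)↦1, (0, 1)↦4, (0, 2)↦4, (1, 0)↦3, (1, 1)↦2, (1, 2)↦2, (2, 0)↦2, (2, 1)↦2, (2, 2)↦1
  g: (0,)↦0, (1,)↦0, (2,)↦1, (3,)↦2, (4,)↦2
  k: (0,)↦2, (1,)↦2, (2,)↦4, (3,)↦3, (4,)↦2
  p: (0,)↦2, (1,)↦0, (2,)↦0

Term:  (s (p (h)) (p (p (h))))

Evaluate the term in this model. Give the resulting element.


  h = 1
  (p (h)) = p(1,) = 0
  h = 1
  (p (h)) = p(1,) = 0
  (p (p (h))) = p(0,) = 2
  (s (p (h)) (p (p (h)))) = s(0, 2) = 4

value = 4


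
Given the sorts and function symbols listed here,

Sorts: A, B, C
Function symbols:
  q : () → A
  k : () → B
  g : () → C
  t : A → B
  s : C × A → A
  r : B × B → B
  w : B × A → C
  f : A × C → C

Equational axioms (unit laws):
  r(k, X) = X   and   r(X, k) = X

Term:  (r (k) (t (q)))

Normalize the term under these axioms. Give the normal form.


1. (r (k) (t (q)))  →  (t (q))

normal form = (t (q))


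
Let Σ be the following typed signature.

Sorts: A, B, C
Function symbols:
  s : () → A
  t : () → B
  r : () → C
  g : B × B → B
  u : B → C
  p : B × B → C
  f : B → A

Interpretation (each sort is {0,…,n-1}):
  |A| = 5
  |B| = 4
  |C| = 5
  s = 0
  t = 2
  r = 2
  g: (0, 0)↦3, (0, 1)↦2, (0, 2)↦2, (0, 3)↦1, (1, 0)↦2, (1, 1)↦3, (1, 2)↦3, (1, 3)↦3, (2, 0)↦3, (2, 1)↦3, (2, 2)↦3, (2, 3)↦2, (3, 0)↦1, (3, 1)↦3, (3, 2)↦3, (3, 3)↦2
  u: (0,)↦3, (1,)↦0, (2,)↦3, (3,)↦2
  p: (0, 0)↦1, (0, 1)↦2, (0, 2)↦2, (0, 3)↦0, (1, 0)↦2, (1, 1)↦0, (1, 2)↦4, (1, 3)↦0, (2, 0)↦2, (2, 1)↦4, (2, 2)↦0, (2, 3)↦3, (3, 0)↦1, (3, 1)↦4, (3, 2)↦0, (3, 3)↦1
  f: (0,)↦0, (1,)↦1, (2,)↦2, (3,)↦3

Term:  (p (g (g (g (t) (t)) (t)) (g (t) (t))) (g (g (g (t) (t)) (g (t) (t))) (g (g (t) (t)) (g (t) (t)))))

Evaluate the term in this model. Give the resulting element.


  t = 2
  t = 2
  (g (t) (t)) = g(2, 2) = 3
  t = 2
  (g (g (t) (t)) (t)) = g(3, 2) = 3
  t = 2
  t = 2
  (g (t) (t)) = g(2, 2) = 3
  (g (g (g (t) (t)) (t)) (g (t) (t))) = g(3, 3) = 2
  t = 2
  t = 2
  (g (t) (t)) = g(2, 2) = 3
  t = 2
  t = 2
  (g (t) (t)) = g(2, 2) = 3
  (g (g (t) (t)) (g (t) (t))) = g(3, 3) = 2
  t = 2
  t = 2
  (g (t) (t)) = g(2, 2) = 3
  t = 2
  t = 2
  (g (t) (t)) = g(2, 2) = 3
  (g (g (t) (t)) (g (t) (t))) = g(3, 3) = 2
  (g (g (g (t) (t)) (g (t) (t))) (g (g (t) (t)) (g (t) (t)))) = g(2, 2) = 3
  (p (g (g (g (t) (t)) (t)) (g (t) (t))) (g (g (g (t) (t)) (g (t) (t))) (g (g (t) (t)) (g (t) (t))))) = p(2, 3) = 3

value = 3


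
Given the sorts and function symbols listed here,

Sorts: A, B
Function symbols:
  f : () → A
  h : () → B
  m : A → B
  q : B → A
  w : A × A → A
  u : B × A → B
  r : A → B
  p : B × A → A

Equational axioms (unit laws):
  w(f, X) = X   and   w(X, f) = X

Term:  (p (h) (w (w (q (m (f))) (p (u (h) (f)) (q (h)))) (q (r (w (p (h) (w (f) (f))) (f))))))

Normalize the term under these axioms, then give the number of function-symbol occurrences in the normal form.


1. (p (h) (w (w (q (m (f))) (p (u (h) (f)) (q (h)))) (q (r (w (p (h) (w (f) (f))) (f))))))  →  (p (h) (w (w (q (m (f))) (p (u (h) (f)) (q (h)))) (q (r (p (h) (w (f) (f)))))))
2. (p (h) (w (w (q (m (f))) (p (u (h) (f)) (q (h)))) (q (r (p (h) (w (f) (f)))))))  →  (p (h) (w (w (q (m (f))) (p (u (h) (f)) (q (h)))) (q (r (p (h) (f))))))
normal form: (p (h) (w (w (q (m (f))) (p (u (h) (f)) (q (h)))) (q (r (p (h) (f))))))

size = 18


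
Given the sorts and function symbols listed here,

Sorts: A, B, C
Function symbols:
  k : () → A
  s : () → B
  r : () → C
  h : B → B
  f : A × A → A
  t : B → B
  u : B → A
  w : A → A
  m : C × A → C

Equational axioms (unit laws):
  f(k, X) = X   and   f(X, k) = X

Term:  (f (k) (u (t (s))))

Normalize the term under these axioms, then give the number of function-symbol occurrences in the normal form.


1. (f (k) (u (t (s))))  →  (u (t (s)))
normal form: (u (t (s)))

size = 3


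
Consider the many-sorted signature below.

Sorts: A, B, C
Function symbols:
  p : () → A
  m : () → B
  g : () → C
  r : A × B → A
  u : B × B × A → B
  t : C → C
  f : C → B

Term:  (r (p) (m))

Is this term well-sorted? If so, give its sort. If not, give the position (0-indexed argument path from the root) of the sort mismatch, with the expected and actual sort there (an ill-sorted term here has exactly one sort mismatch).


well-sorted; sort = A

  (p) : A
  (m) : B
(r (p) (m)) : A


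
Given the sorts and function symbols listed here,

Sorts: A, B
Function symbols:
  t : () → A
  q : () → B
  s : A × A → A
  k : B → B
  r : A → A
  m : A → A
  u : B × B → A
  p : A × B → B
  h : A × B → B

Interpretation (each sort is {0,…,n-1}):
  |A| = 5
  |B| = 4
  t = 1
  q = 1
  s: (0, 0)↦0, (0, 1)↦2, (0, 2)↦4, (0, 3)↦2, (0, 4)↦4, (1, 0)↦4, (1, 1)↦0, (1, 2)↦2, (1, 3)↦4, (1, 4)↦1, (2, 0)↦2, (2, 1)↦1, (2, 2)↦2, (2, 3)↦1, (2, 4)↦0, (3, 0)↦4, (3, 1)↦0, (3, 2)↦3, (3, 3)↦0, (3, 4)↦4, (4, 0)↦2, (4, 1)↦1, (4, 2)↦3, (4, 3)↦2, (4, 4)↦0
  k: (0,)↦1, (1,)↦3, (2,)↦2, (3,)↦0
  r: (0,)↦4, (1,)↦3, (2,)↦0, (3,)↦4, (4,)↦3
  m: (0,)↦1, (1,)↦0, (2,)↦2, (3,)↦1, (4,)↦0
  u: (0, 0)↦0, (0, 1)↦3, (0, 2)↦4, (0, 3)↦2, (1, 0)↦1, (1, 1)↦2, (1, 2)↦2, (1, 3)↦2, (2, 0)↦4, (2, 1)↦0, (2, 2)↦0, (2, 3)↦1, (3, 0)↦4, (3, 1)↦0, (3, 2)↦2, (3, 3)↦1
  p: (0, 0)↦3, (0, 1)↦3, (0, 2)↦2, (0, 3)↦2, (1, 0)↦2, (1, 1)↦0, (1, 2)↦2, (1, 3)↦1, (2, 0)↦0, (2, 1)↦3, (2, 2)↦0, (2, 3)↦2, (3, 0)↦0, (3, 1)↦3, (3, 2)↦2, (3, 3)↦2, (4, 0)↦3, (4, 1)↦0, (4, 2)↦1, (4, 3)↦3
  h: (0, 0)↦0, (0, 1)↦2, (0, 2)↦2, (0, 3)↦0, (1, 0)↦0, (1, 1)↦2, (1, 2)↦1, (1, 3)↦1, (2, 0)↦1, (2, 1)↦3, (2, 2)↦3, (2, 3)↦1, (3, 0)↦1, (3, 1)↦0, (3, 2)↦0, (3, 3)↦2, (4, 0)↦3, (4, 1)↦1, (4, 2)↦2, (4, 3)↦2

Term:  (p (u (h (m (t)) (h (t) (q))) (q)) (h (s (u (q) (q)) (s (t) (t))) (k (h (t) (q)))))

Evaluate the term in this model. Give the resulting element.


value = 2

  t = 1
  (m (t)) = m(1,) = 0
  t = 1
  q = 1
  (h (t) (q)) = h(1, 1) = 2
  (h (m (t)) (h (t) (q))) = h(0, 2) = 2
  q = 1
  (u (h (m (t)) (h (t) (q))) (q)) = u(2, 1) = 0
  q = 1
  q = 1
  (u (q) (q)) = u(1, 1) = 2
  t = 1
  t = 1
  (s (t) (t)) = s(1, 1) = 0
  (s (u (q) (q)) (s (t) (t))) = s(2, 0) = 2
  t = 1
  q = 1
  (h (t) (q)) = h(1, 1) = 2
  (k (h (t) (q))) = k(2,) = 2
  (h (s (u (q) (q)) (s (t) (t))) (k (h (t) (q)))) = h(2, 2) = 3
  (p (u (h (m (t)) (h (t) (q))) (q)) (h (s (u (q) (q)) (s (t) (t))) (k (h (t) (q))))) = p(0, 3) = 2


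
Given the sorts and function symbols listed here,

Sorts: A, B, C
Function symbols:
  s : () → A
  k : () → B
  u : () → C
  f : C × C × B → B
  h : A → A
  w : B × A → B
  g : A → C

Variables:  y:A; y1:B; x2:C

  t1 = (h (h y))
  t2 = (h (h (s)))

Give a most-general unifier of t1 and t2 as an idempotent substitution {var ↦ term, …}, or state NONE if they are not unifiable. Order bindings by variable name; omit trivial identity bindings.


{y ↦ (s)}


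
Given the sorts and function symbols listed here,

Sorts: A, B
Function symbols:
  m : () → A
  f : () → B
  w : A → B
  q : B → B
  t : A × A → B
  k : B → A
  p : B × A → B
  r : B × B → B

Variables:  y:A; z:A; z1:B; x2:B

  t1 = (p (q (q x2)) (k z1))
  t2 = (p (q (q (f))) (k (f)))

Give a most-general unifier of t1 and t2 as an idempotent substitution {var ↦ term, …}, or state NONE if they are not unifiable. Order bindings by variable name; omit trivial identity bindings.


{x2 ↦ (f), z1 ↦ (f)}


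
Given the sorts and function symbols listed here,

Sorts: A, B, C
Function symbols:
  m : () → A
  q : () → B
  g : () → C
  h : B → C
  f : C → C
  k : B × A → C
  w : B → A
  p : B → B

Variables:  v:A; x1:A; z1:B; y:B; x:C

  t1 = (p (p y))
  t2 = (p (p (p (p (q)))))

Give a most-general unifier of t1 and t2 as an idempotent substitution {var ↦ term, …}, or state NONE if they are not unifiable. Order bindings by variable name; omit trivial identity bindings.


{y ↦ (p (p (q)))}


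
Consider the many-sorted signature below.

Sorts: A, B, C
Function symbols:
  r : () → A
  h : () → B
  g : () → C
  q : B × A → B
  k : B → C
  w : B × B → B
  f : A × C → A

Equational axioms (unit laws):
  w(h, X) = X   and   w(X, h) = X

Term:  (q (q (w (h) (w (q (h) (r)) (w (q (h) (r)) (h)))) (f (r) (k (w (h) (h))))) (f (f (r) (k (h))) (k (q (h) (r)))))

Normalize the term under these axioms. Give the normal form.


normal form = (q (q (w (q (h) (r)) (q (h) (r))) (f (r) (k (h)))) (f (f (r) (k (h))) (k (q (h) (r)))))

1. (q (q (w (h) (w (q (h) (r)) (w (q (h) (r)) (h)))) (f (r) (k (w (h) (h))))) (f (f (r) (k (h))) (k (q (h) (r)))))  →  (q (q (w (q (h) (r)) (w (q (h) (r)) (h))) (f (r) (k (w (h) (h))))) (f (f (r) (k (h))) (k (q (h) (r)))))
2. (q (q (w (q (h) (r)) (w (q (h) (r)) (h))) (f (r) (k (w (h) (h))))) (f (f (r) (k (h))) (k (q (h) (r)))))  →  (q (q (w (q (h) (r)) (q (h) (r))) (f (r) (k (w (h) (h))))) (f (f (r) (k (h))) (k (q (h) (r)))))
3. (q (q (w (q (h) (r)) (q (h) (r))) (f (r) (k (w (h) (h))))) (f (f (r) (k (h))) (k (q (h) (r)))))  →  (q (q (w (q (h) (r)) (q (h) (r))) (f (r) (k (h)))) (f (f (r) (k (h))) (k (q (h) (r)))))


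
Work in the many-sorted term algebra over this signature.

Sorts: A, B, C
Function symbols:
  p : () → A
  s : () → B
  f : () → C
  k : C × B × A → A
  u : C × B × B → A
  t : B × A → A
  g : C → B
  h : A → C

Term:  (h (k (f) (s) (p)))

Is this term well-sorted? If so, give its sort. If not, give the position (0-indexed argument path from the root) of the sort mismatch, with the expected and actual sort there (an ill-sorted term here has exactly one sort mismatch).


    (f) : C
    (s) : B
    (p) : A
  (k (f) (s) (p)) : A
(h (k (f) (s) (p))) : C

well-sorted; sort = C


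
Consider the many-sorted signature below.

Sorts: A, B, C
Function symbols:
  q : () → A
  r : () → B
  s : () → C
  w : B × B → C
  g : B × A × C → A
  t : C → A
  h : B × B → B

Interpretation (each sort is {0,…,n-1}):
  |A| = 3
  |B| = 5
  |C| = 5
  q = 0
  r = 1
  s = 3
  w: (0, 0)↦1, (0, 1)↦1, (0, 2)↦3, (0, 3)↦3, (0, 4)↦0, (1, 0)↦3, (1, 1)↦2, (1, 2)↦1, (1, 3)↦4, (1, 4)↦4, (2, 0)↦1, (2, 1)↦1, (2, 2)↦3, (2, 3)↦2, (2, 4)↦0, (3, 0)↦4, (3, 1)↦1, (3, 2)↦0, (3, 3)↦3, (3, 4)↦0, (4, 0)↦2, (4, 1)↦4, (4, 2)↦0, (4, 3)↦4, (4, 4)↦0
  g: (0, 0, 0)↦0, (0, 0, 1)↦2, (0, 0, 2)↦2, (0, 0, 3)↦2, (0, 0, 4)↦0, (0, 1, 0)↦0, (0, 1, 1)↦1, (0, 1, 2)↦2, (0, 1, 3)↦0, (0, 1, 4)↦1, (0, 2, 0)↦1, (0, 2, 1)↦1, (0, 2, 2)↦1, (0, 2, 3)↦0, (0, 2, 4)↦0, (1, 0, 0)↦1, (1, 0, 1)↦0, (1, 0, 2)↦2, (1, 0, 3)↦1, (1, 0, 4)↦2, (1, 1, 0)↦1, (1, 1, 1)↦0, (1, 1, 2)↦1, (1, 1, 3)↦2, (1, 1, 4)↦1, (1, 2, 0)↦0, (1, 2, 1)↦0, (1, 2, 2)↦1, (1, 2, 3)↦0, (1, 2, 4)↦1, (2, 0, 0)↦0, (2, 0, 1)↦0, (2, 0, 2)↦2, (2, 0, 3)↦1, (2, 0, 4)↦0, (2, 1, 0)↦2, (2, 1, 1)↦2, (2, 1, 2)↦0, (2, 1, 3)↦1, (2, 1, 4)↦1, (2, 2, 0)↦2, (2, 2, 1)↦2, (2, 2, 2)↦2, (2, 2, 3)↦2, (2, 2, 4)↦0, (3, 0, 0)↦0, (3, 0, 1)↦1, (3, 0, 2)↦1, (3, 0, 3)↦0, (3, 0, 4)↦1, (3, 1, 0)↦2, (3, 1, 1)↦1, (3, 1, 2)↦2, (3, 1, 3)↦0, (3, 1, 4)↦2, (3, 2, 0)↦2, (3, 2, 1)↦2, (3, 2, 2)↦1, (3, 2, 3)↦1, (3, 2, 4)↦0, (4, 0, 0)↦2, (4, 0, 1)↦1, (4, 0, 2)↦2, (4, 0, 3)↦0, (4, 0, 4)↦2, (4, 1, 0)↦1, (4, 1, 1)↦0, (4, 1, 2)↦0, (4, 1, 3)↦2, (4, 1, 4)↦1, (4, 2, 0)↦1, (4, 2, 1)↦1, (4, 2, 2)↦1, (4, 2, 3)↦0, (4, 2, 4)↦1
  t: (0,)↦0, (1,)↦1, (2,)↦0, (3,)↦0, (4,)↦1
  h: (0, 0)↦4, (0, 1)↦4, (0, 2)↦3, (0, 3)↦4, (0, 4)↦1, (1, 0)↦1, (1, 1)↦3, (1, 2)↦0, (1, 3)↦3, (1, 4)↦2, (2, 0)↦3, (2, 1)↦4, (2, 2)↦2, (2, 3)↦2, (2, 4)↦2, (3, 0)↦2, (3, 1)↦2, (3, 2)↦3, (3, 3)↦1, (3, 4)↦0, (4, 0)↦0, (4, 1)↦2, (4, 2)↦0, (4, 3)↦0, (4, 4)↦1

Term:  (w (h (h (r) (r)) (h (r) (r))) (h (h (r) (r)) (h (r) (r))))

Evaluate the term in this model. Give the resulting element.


value = 2

  r = 1
  r = 1
  (h (r) (r)) = h(1, 1) = 3
  r = 1
  r = 1
  (h (r) (r)) = h(1, 1) = 3
  (h (h (r) (r)) (h (r) (r))) = h(3, 3) = 1
  r = 1
  r = 1
  (h (r) (r)) = h(1, 1) = 3
  r = 1
  r = 1
  (h (r) (r)) = h(1, 1) = 3
  (h (h (r) (r)) (h (r) (r))) = h(3, 3) = 1
  (w (h (h (r) (r)) (h (r) (r))) (h (h (r) (r)) (h (r) (r)))) = w(1, 1) = 2


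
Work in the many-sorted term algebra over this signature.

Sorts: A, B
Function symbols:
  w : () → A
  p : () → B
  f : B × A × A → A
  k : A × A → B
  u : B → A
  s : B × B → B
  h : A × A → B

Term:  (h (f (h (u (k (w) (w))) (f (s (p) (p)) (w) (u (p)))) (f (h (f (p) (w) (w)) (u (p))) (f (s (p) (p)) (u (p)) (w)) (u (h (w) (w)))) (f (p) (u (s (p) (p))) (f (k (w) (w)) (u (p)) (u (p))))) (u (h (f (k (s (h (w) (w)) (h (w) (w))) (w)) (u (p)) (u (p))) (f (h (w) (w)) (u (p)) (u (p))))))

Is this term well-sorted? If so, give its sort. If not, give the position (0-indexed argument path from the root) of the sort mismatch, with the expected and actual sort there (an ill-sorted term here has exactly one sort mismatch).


          (w) : A
          (w) : A
        (k (w) (w)) : B
      (u (k (w) (w))) : A
          (p) : B
          (p) : B
        (s (p) (p)) : B
        (w) : A
          (p) : B
        (u (p)) : A
      (f (s (p) (p)) (w) (u (p))) : A
    (h (u (k (w) (w))) (f (s (p) (p)) (w) (u (p)))) : B
          (p) : B
          (w) : A
          (w) : A
        (f (p) (w) (w)) : A
          (p) : B
        (u (p)) : A
      (h (f (p) (w) (w)) (u (p))) : B
          (p) : B
          (p) : B
        (s (p) (p)) : B
          (p) : B
        (u (p)) : A
        (w) : A
      (f (s (p) (p)) (u (p)) (w)) : A
          (w) : A
          (w) : A
        (h (w) (w)) : B
      (u (h (w) (w))) : A
    (f (h (f (p) (w) (w)) (u (p))) (f (s (p) (p)) (u (p)) (w)) (u (h (w) (w)))) : A
      (p) : B
          (p) : B
          (p) : B
        (s (p) (p)) : B
      (u (s (p) (p))) : A
          (w) : A
          (w) : A
        (k (w) (w)) : B
          (p) : B
        (u (p)) : A
          (p) : B
        (u (p)) : A
      (f (k (w) (w)) (u (p)) (u (p))) : A
    (f (p) (u (s (p) (p))) (f (k (w) (w)) (u (p)) (u (p)))) : A
  (f (h (u (k (w) (w))) (f (s (p) (p)) (w) (u (p)))) (f (h (f (p) (w) (w)) (u (p))) (f (s (p) (p)) (u (p)) (w)) (u (h (w) (w)))) (f (p) (u (s (p) (p))) (f (k (w) (w)) (u (p)) (u (p))))) : A
              (w) : A
              (w) : A
            (h (w) (w)) : B
              (w) : A
              (w) : A
            (h (w) (w)) : B
          (s (h (w) (w)) (h (w) (w))) : B
          (w) : A
        (k (s (h (w) (w)) (h (w) (w))) (w)) : ✗ arg 0 at [1, 0, 0, 0, 0] has sort B, expected A
          (p) : B
        (u (p)) : A
          (p) : B
        (u (p)) : A
          (w) : A
          (w) : A
        (h (w) (w)) : B
          (p) : B
        (u (p)) : A
          (p) : B
        (u (p)) : A
      (f (h (w) (w)) (u (p)) (u (p))) : A

ill-sorted at position [1, 0, 0, 0, 0]: expected A, got B


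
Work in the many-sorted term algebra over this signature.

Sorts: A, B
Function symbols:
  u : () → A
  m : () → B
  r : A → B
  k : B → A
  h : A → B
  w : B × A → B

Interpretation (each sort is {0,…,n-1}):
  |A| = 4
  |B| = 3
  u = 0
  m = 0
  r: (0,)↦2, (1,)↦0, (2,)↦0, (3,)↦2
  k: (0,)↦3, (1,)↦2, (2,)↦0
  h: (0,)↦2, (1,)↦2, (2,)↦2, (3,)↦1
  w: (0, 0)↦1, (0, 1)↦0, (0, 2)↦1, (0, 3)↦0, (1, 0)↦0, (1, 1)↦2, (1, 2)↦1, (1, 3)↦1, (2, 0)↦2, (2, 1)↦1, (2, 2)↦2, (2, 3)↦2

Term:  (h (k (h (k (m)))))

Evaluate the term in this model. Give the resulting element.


value = 2

  m = 0
  (k (m)) = k(0,) = 3
  (h (k (m))) = h(3,) = 1
  (k (h (k (m)))) = k(1,) = 2
  (h (k (h (k (m))))) = h(2,) = 2


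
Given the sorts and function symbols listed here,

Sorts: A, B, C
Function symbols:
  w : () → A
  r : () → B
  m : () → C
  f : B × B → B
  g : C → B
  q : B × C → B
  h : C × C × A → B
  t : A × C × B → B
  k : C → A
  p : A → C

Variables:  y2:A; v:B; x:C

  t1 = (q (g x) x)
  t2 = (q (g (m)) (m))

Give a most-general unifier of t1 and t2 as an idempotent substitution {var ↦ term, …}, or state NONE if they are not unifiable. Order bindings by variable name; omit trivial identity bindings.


{x ↦ (m)}


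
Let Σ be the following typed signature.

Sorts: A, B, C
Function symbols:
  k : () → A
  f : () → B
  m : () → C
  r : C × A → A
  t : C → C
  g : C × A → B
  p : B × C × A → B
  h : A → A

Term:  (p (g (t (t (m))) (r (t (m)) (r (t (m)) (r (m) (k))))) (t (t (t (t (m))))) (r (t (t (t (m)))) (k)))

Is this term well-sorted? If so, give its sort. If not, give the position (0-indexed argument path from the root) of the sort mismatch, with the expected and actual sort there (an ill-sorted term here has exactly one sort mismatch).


        (m) : C
      (t (m)) : C
    (t (t (m))) : C
        (m) : C
      (t (m)) : C
          (m) : C
        (t (m)) : C
          (m) : C
          (k) : A
        (r (m) (k)) : A
      (r (t (m)) (r (m) (k))) : A
    (r (t (m)) (r (t (m)) (r (m) (k)))) : A
  (g (t (t (m))) (r (t (m)) (r (t (m)) (r (m) (k))))) : B
          (m) : C
        (t (m)) : C
      (t (t (m))) : C
    (t (t (t (m)))) : C
  (t (t (t (t (m))))) : C
          (m) : C
        (t (m)) : C
      (t (t (m))) : C
    (t (t (t (m)))) : C
    (k) : A
  (r (t (t (t (m)))) (k)) : A
(p (g (t (t (m))) (r (t (m)) (r (t (m)) (r (m) (k))))) (t (t (t (t (m))))) (r (t (t (t (m)))) (k))) : B

well-sorted; sort = B


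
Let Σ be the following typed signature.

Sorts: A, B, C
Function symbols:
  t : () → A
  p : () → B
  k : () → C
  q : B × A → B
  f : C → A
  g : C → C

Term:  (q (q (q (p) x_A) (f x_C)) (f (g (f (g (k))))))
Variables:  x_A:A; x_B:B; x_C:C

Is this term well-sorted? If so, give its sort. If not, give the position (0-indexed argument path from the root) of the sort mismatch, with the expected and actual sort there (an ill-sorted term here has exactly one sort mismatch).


ill-sorted at position [1, 0, 0]: expected C, got A

      (p) : B
      x_A : A
    (q (p) x_A) : B
      x_C : C
    (f x_C) : A
  (q (q (p) x_A) (f x_C)) : B
          (k) : C
        (g (k)) : C
      (f (g (k))) : A
    (g (f (g (k)))) : ✗ arg 0 at [1, 0, 0] has sort A, expected C


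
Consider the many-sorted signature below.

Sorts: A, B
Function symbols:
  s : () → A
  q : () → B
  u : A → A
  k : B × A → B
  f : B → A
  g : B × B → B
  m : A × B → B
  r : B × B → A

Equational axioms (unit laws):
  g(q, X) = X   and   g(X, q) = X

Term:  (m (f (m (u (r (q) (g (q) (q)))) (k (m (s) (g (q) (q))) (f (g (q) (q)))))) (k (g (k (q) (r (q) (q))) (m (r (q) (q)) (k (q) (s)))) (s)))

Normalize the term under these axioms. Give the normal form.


1. (m (f (m (u (r (q) (g (q) (q)))) (k (m (s) (g (q) (q))) (f (g (q) (q)))))) (k (g (k (q) (r (q) (q))) (m (r (q) (q)) (k (q) (s)))) (s)))  →  (m (f (m (u (r (q) (q))) (k (m (s) (g (q) (q))) (f (g (q) (q)))))) (k (g (k (q) (r (q) (q))) (m (r (q) (q)) (k (q) (s)))) (s)))
2. (m (f (m (u (r (q) (q))) (k (m (s) (g (q) (q))) (f (g (q) (q)))))) (k (g (k (q) (r (q) (q))) (m (r (q) (q)) (k (q) (s)))) (s)))  →  (m (f (m (u (r (q) (q))) (k (m (s) (q)) (f (g (q) (q)))))) (k (g (k (q) (r (q) (q))) (m (r (q) (q)) (k (q) (s)))) (s)))
3. (m (f (m (u (r (q) (q))) (k (m (s) (q)) (f (g (q) (q)))))) (k (g (k (q) (r (q) (q))) (m (r (q) (q)) (k (q) (s)))) (s)))  →  (m (f (m (u (r (q) (q))) (k (m (s) (q)) (f (q))))) (k (g (k (q) (r (q) (q))) (m (r (q) (q)) (k (q) (s)))) (s)))

normal form = (m (f (m (u (r (q) (q))) (k (m (s) (q)) (f (q))))) (k (g (k (q) (r (q) (q))) (m (r (q) (q)) (k (q) (s)))) (s)))


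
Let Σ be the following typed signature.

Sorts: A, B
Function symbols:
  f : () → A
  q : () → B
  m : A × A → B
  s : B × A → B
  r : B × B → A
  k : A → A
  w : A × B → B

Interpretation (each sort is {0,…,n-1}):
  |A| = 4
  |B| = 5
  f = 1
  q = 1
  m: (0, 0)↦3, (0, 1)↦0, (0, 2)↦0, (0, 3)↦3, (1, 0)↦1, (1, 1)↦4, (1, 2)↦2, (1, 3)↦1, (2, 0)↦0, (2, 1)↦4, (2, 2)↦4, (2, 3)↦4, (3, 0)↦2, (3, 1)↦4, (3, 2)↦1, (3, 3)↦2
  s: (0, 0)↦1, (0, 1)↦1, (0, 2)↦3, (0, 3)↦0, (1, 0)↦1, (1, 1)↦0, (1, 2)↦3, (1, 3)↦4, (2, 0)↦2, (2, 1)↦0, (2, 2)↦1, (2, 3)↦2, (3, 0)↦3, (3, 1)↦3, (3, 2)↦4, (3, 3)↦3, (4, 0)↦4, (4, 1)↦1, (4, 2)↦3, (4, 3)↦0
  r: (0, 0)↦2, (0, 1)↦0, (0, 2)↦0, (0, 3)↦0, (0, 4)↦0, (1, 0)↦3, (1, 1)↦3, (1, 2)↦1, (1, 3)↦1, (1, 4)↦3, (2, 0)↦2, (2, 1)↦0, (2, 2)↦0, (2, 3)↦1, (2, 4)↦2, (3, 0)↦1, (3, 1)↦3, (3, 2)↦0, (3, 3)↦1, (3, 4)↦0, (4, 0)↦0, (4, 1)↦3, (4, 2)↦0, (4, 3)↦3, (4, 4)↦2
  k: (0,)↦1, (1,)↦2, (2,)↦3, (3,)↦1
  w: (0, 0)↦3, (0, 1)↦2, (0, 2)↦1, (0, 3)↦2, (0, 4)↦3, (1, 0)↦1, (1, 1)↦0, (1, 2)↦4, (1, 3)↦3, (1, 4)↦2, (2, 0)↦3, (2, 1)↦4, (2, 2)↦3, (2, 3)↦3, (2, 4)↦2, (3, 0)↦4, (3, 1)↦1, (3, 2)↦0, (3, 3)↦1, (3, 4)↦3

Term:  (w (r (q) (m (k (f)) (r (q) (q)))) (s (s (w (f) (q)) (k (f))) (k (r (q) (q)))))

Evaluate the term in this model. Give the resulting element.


  q = 1
  f = 1
  (k (f)) = k(1,) = 2
  q = 1
  q = 1
  (r (q) (q)) = r(1, 1) = 3
  (m (k (f)) (r (q) (q))) = m(2, 3) = 4
  (r (q) (m (k (f)) (r (q) (q)))) = r(1, 4) = 3
  f = 1
  q = 1
  (w (f) (q)) = w(1, 1) = 0
  f = 1
  (k (f)) = k(1,) = 2
  (s (w (f) (q)) (k (f))) = s(0, 2) = 3
  q = 1
  q = 1
  (r (q) (q)) = r(1, 1) = 3
  (k (r (q) (q))) = k(3,) = 1
  (s (s (w (f) (q)) (k (f))) (k (r (q) (q)))) = s(3, 1) = 3
  (w (r (q) (m (k (f)) (r (q) (q)))) (s (s (w (f) (q)) (k (f))) (k (r (q) (q))))) = w(3, 3) = 1

value = 1


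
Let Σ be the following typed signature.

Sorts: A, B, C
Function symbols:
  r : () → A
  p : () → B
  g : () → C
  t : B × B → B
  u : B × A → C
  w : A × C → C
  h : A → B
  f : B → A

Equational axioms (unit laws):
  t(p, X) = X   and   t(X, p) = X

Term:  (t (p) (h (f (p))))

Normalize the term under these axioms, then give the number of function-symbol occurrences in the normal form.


size = 3

1. (t (p) (h (f (p))))  →  (h (f (p)))
normal form: (h (f (p)))


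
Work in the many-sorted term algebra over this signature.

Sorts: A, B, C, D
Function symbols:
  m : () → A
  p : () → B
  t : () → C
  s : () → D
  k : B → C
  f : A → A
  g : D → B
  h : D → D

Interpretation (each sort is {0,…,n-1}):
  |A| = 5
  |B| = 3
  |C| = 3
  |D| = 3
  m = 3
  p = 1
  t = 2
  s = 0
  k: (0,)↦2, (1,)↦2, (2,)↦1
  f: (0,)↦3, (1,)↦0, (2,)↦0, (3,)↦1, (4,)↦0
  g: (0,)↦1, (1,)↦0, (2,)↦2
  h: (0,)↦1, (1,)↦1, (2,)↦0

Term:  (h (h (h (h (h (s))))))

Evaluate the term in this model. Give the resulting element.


  s = 0
  (h (s)) = h(0,) = 1
  (h (h (s))) = h(1,) = 1
  (h (h (h (s)))) = h(1,) = 1
  (h (h (h (h (s))))) = h(1,) = 1
  (h (h (h (h (h (s)))))) = h(1,) = 1

value = 1


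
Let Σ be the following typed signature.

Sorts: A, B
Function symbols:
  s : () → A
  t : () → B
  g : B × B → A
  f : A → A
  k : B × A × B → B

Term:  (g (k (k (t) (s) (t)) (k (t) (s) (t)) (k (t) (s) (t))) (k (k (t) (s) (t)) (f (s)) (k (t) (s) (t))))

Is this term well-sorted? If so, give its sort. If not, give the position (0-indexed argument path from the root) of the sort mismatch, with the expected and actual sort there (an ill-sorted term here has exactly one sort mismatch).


ill-sorted at position [0, 1]: expected A, got B

      (t) : B
      (s) : A
      (t) : B
    (k (t) (s) (t)) : B
      (t) : B
      (s) : A
      (t) : B
    (k (t) (s) (t)) : B
      (t) : B
      (s) : A
      (t) : B
    (k (t) (s) (t)) : B
  (k (k (t) (s) (t)) (k (t) (s) (t)) (k (t) (s) (t))) : ✗ arg 1 at [0, 1] has sort B, expected A
      (t) : B
      (s) : A
      (t) : B
    (k (t) (s) (t)) : B
      (s) : A
    (f (s)) : A
      (t) : B
      (s) : A
      (t) : B
    (k (t) (s) (t)) : B
  (k (k (t) (s) (t)) (f (s)) (k (t) (s) (t))) : B


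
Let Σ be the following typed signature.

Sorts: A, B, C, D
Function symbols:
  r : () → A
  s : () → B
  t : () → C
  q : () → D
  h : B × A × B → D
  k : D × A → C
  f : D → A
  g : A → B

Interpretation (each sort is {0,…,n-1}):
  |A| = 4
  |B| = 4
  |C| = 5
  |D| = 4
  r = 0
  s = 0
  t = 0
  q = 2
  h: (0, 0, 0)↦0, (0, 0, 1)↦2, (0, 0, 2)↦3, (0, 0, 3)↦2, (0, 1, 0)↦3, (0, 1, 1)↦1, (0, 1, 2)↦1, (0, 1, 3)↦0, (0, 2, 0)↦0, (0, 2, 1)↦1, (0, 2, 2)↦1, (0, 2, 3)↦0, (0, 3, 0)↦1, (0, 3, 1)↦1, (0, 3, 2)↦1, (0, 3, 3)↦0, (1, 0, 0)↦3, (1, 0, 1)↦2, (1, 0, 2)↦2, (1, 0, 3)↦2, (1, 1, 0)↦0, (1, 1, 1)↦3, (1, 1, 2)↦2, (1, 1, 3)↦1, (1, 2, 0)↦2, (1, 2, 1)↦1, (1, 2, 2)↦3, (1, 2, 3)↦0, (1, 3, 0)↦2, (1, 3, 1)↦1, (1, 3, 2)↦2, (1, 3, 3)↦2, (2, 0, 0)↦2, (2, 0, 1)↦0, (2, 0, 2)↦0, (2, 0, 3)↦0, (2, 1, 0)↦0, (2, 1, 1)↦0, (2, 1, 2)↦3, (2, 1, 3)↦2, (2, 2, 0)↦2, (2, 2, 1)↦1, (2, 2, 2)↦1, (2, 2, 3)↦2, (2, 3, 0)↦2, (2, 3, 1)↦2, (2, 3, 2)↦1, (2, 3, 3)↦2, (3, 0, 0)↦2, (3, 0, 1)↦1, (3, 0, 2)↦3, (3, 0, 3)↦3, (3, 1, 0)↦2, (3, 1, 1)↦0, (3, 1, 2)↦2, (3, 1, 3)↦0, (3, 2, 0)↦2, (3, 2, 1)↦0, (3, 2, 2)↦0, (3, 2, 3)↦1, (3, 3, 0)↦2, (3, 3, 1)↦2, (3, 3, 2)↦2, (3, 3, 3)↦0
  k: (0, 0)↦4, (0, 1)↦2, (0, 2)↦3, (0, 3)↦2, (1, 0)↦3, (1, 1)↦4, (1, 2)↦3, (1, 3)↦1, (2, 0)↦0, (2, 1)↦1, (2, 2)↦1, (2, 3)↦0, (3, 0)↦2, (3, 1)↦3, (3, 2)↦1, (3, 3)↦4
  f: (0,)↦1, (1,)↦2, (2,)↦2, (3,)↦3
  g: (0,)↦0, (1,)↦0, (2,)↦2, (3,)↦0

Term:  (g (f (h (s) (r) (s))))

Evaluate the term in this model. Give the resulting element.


  s = 0
  r = 0
  s = 0
  (h (s) (r) (s)) = h(0, 0, 0) = 0
  (f (h (s) (r) (s))) = f(0,) = 1
  (g (f (h (s) (r) (s)))) = g(1,) = 0

value = 0


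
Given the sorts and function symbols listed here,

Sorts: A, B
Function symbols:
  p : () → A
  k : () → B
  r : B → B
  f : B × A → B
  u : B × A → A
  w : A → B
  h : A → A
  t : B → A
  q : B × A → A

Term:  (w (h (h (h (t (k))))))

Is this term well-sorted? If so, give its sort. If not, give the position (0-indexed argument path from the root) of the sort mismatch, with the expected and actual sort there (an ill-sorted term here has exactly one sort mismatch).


well-sorted; sort = B

          (k) : B
        (t (k)) : A
      (h (t (k))) : A
    (h (h (t (k)))) : A
  (h (h (h (t (k))))) : A
(w (h (h (h (t (k)))))) : B


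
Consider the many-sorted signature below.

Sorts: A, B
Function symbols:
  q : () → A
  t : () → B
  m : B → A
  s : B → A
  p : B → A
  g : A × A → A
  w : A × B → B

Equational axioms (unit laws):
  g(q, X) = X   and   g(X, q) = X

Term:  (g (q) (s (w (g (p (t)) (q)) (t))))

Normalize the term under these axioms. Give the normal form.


1. (g (q) (s (w (g (p (t)) (q)) (t))))  →  (s (w (g (p (t)) (q)) (t)))
2. (s (w (g (p (t)) (q)) (t)))  →  (s (w (p (t)) (t)))

normal form = (s (w (p (t)) (t)))


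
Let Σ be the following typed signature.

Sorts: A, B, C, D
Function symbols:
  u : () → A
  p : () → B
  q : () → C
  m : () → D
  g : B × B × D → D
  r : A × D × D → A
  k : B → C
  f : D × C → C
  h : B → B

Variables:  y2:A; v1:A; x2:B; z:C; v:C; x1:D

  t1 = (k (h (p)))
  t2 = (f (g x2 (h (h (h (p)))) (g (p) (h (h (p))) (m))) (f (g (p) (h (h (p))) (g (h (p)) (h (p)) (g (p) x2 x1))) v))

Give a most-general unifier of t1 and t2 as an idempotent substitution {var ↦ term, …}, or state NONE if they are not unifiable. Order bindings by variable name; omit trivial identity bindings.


head clash or occurs-check failure — not unifiable

NONE (not unifiable)
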